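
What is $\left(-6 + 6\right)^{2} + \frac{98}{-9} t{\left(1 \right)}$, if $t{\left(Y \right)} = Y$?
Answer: $- \frac{98}{9} \approx -10.889$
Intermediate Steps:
$\left(-6 + 6\right)^{2} + \frac{98}{-9} t{\left(1 \right)} = \left(-6 + 6\right)^{2} + \frac{98}{-9} \cdot 1 = 0^{2} + 98 \left(- \frac{1}{9}\right) 1 = 0 - \frac{98}{9} = - \frac{98}{9}$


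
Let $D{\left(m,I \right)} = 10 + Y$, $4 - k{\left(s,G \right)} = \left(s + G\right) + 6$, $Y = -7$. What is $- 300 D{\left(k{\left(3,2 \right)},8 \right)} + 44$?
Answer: $-856$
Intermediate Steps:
$k{\left(s,G \right)} = -2 - G - s$ ($k{\left(s,G \right)} = 4 - \left(\left(s + G\right) + 6\right) = 4 - \left(\left(G + s\right) + 6\right) = 4 - \left(6 + G + s\right) = -2 - G - s$)
$D{\left(m,I \right)} = 3$ ($D{\left(m,I \right)} = 10 - 7 = 3$)
$- 300 D{\left(k{\left(3,2 \right)},8 \right)} + 44 = \left(-300\right) 3 + 44 = -900 + 44 = -856$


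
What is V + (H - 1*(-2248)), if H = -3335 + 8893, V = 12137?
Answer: 19943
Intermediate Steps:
H = 5558
V + (H - 1*(-2248)) = 12137 + (5558 - 1*(-2248)) = 12137 + (5558 + 2248) = 12137 + 7806 = 19943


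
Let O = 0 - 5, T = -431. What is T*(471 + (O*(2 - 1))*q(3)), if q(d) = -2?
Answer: -207311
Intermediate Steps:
O = -5
T*(471 + (O*(2 - 1))*q(3)) = -431*(471 - 5*(2 - 1)*(-2)) = -431*(471 - 5*1*(-2)) = -431*(471 - 5*(-2)) = -431*(471 + 10) = -431*481 = -207311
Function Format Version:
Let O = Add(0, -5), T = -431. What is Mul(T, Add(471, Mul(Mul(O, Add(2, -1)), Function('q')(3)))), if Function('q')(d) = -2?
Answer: -207311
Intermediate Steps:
O = -5
Mul(T, Add(471, Mul(Mul(O, Add(2, -1)), Function('q')(3)))) = Mul(-431, Add(471, Mul(Mul(-5, Add(2, -1)), -2))) = Mul(-431, Add(471, Mul(Mul(-5, 1), -2))) = Mul(-431, Add(471, Mul(-5, -2))) = Mul(-431, Add(471, 10)) = Mul(-431, 481) = -207311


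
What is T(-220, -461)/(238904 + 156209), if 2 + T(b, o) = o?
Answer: -463/395113 ≈ -0.0011718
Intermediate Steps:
T(b, o) = -2 + o
T(-220, -461)/(238904 + 156209) = (-2 - 461)/(238904 + 156209) = -463/395113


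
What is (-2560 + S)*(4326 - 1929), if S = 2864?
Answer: 728688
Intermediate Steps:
(-2560 + S)*(4326 - 1929) = (-2560 + 2864)*(4326 - 1929) = 304*2397 = 728688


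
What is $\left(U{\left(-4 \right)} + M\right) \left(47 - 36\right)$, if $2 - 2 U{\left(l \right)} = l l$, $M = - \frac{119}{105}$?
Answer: $- \frac{1342}{15} \approx -89.467$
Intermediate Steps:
$M = - \frac{17}{15}$ ($M = \left(-119\right) \frac{1}{105} = - \frac{17}{15} \approx -1.1333$)
$U{\left(l \right)} = 1 - \frac{l^{2}}{2}$ ($U{\left(l \right)} = 1 - \frac{l l}{2} = 1 - \frac{l^{2}}{2}$)
$\left(U{\left(-4 \right)} + M\right) \left(47 - 36\right) = \left(\left(1 - \frac{\left(-4\right)^{2}}{2}\right) - \frac{17}{15}\right) \left(47 - 36\right) = \left(\left(1 - 8\right) - \frac{17}{15}\right) \left(47 - 36\right) = \left(\left(1 - 8\right) - \frac{17}{15}\right) 11 = \left(-7 - \frac{17}{15}\right) 11 = \left(- \frac{122}{15}\right) 11 = - \frac{1342}{15}$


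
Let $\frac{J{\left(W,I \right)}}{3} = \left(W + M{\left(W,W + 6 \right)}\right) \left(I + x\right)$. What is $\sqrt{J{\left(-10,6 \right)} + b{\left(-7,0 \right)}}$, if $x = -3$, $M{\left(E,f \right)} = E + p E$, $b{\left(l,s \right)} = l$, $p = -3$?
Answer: $\sqrt{83} \approx 9.1104$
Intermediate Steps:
$M{\left(E,f \right)} = - 2 E$ ($M{\left(E,f \right)} = E - 3 E = - 2 E$)
$J{\left(W,I \right)} = - 3 W \left(-3 + I\right)$ ($J{\left(W,I \right)} = 3 \left(W - 2 W\right) \left(I - 3\right) = 3 - W \left(-3 + I\right) = 3 \left(- W \left(-3 + I\right)\right) = - 3 W \left(-3 + I\right)$)
$\sqrt{J{\left(-10,6 \right)} + b{\left(-7,0 \right)}} = \sqrt{3 \left(-10\right) \left(3 - 6\right) - 7} = \sqrt{3 \left(-10\right) \left(-3\right) - 7} = \sqrt{90 - 7} = \sqrt{83}$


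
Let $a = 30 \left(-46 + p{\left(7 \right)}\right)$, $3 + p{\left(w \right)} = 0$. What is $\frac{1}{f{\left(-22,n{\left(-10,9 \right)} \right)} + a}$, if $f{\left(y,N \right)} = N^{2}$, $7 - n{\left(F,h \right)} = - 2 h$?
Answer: $- \frac{1}{845} \approx -0.0011834$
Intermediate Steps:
$p{\left(w \right)} = -3$ ($p{\left(w \right)} = -3 + 0 = -3$)
$n{\left(F,h \right)} = 7 + 2 h$ ($n{\left(F,h \right)} = 7 - - 2 h = 7 + 2 h$)
$a = -1470$ ($a = 30 \left(-46 - 3\right) = 30 \left(-49\right) = -1470$)
$\frac{1}{f{\left(-22,n{\left(-10,9 \right)} \right)} + a} = \frac{1}{\left(7 + 2 \cdot 9\right)^{2} - 1470} = \frac{1}{\left(7 + 18\right)^{2} - 1470} = \frac{1}{25^{2} - 1470} = \frac{1}{625 - 1470} = \frac{1}{-845} = - \frac{1}{845}$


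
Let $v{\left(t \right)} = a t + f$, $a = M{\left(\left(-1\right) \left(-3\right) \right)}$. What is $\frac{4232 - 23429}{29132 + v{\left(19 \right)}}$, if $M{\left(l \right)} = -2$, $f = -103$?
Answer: $- \frac{19197}{28991} \approx -0.66217$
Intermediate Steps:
$a = -2$
$v{\left(t \right)} = -103 - 2 t$ ($v{\left(t \right)} = - 2 t - 103 = -103 - 2 t$)
$\frac{4232 - 23429}{29132 + v{\left(19 \right)}} = \frac{4232 - 23429}{29132 - 141} = - \frac{19197}{29132 - 141} = - \frac{19197}{28991}$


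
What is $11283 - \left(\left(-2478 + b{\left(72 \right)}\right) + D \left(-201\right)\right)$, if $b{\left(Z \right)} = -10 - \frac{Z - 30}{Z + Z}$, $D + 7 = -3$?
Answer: $\frac{282271}{24} \approx 11761.0$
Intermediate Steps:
$D = -10$ ($D = -7 - 3 = -10$)
$b{\left(Z \right)} = -10 - \frac{-30 + Z}{2 Z}$
$11283 - \left(\left(-2478 + b{\left(72 \right)}\right) + D \left(-201\right)\right) = 11283 - \left(\left(-2478 - \left(\frac{21}{2} - \frac{15}{72}\right)\right) - -2010\right) = 11283 - \left(\left(-2478 + \left(- \frac{21}{2} + 15 \cdot \frac{1}{72}\right)\right) + 2010\right) = 11283 - \left(\left(-2478 + \left(- \frac{21}{2} + \frac{5}{24}\right)\right) + 2010\right) = 11283 - \left(\left(-2478 - \frac{247}{24}\right) + 2010\right) = 11283 - \left(- \frac{59719}{24} + 2010\right) = 11283 - - \frac{11479}{24} = 11283 + \frac{11479}{24} = \frac{282271}{24}$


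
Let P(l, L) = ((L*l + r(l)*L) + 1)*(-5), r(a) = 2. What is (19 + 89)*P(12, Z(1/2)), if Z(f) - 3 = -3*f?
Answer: -11880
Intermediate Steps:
Z(f) = 3 - 3*f
P(l, L) = -5 - 10*L - 5*L*l (P(l, L) = ((L*l + 2*L) + 1)*(-5) = ((2*L + L*l) + 1)*(-5) = (1 + 2*L + L*l)*(-5) = -5 - 10*L - 5*L*l)
(19 + 89)*P(12, Z(1/2)) = (19 + 89)*(-5 - 10*(3 - 3/2) - 5*(3 - 3/2)*12) = 108*(-5 - 10*(3 - 3*½) - 5*(3 - 3*½)*12) = 108*(-5 - 10*(3 - 3/2) - 5*(3 - 3/2)*12) = 108*(-5 - 10*3/2 - 5*3/2*12) = 108*(-5 - 15 - 90) = 108*(-110) = -11880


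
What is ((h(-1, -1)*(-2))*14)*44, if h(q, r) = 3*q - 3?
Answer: 7392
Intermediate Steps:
h(q, r) = -3 + 3*q
((h(-1, -1)*(-2))*14)*44 = (((-3 + 3*(-1))*(-2))*14)*44 = (((-3 - 3)*(-2))*14)*44 = (-6*(-2)*14)*44 = (12*14)*44 = 168*44 = 7392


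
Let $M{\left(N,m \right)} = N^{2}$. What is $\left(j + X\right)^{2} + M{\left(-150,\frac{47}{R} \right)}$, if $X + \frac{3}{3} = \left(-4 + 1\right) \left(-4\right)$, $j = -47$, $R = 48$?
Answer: $23796$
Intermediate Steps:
$X = 11$ ($X = -1 + \left(-4 + 1\right) \left(-4\right) = -1 - -12 = -1 + 12 = 11$)
$\left(j + X\right)^{2} + M{\left(-150,\frac{47}{R} \right)} = \left(-47 + 11\right)^{2} + \left(-150\right)^{2} = \left(-36\right)^{2} + 22500 = 1296 + 22500 = 23796$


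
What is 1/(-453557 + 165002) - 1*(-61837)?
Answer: 17843375534/288555 ≈ 61837.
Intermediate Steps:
1/(-453557 + 165002) - 1*(-61837) = 1/(-288555) + 61837 = -1/288555 + 61837 = 17843375534/288555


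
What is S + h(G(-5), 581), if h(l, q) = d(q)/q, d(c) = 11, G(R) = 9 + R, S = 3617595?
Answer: 2101822706/581 ≈ 3.6176e+6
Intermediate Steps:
h(l, q) = 11/q
S + h(G(-5), 581) = 3617595 + 11/581 = 2101822706/581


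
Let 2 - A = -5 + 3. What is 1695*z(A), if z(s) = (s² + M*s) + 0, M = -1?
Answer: 20340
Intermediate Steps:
A = 4 (A = 2 - (-5 + 3) = 2 - 1*(-2) = 2 + 2 = 4)
z(s) = s² - s (z(s) = (s² - s) + 0 = s² - s)
1695*z(A) = 1695*(4*(-1 + 4)) = 1695*(4*3) = 1695*12 = 20340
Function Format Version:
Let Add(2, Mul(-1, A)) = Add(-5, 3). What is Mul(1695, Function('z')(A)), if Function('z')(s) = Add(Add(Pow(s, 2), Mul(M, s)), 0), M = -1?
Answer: 20340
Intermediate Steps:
A = 4 (A = Add(2, Mul(-1, Add(-5, 3))) = Add(2, Mul(-1, -2)) = Add(2, 2) = 4)
Function('z')(s) = Add(Pow(s, 2), Mul(-1, s)) (Function('z')(s) = Add(Add(Pow(s, 2), Mul(-1, s)), 0) = Add(Pow(s, 2), Mul(-1, s)))
Mul(1695, Function('z')(A)) = Mul(1695, Mul(4, Add(-1, 4))) = Mul(1695, Mul(4, 3)) = Mul(1695, 12) = 20340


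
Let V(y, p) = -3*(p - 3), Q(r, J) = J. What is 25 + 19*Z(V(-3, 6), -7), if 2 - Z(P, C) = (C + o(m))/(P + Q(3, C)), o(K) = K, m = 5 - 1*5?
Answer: 875/16 ≈ 54.688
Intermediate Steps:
m = 0 (m = 5 - 5 = 0)
V(y, p) = 9 - 3*p (V(y, p) = -3*(-3 + p) = 9 - 3*p)
Z(P, C) = 2 - C/(C + P) (Z(P, C) = 2 - (C + 0)/(P + C) = 2 - C/(C + P))
25 + 19*Z(V(-3, 6), -7) = 25 + 19*((-7 + 2*(9 - 3*6))/(-7 + (9 - 3*6))) = 25 + 19*((-7 + 2*(9 - 18))/(-7 + (9 - 18))) = 25 + 19*((-7 + 2*(-9))/(-7 - 9)) = 25 + 19*((-7 - 18)/(-16)) = 25 + 19*(-1/16*(-25)) = 25 + 19*(25/16) = 25 + 475/16 = 875/16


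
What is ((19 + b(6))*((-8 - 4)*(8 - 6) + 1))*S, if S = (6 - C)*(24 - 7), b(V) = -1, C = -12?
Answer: -126684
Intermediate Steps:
S = 306 (S = (6 - 1*(-12))*(24 - 7) = (6 + 12)*17 = 18*17 = 306)
((19 + b(6))*((-8 - 4)*(8 - 6) + 1))*S = ((19 - 1)*((-8 - 4)*(8 - 6) + 1))*306 = (18*(-12*2 + 1))*306 = (18*(-24 + 1))*306 = (18*(-23))*306 = -414*306 = -126684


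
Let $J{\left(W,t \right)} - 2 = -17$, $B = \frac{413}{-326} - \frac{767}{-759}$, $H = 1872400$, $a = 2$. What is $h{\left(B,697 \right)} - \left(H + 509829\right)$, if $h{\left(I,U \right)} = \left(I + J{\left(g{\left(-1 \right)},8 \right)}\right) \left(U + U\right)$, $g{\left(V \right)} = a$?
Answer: $- \frac{297353354888}{123717} \approx -2.4035 \cdot 10^{6}$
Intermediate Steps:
$B = - \frac{63425}{247434}$ ($B = 413 \left(- \frac{1}{326}\right) - - \frac{767}{759} = - \frac{413}{326} + \frac{767}{759} = - \frac{63425}{247434} \approx -0.25633$)
$g{\left(V \right)} = 2$
$J{\left(W,t \right)} = -15$ ($J{\left(W,t \right)} = 2 - 17 = -15$)
$h{\left(I,U \right)} = 2 U \left(-15 + I\right)$ ($h{\left(I,U \right)} = \left(I - 15\right) \left(U + U\right) = \left(-15 + I\right) 2 U = 2 U \left(-15 + I\right)$)
$h{\left(B,697 \right)} - \left(H + 509829\right) = 2 \cdot 697 \left(-15 - \frac{63425}{247434}\right) - \left(1872400 + 509829\right) = 2 \cdot 697 \left(- \frac{3774935}{247434}\right) - 2382229 = - \frac{2631129695}{123717} - 2382229 = - \frac{297353354888}{123717}$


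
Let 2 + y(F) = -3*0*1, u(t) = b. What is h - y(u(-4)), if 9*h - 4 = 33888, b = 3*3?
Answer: 33910/9 ≈ 3767.8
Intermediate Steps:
b = 9
h = 33892/9 (h = 4/9 + (⅑)*33888 = 4/9 + 11296/3 = 33892/9 ≈ 3765.8)
u(t) = 9
y(F) = -2 (y(F) = -2 - 3*0*1 = -2 + 0*1 = -2 + 0 = -2)
h - y(u(-4)) = 33892/9 - 1*(-2) = 33892/9 + 2 = 33910/9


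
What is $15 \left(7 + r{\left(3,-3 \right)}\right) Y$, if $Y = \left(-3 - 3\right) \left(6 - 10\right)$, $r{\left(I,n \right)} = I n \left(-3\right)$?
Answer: $12240$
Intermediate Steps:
$r{\left(I,n \right)} = - 3 I n$
$Y = 24$ ($Y = \left(-6\right) \left(-4\right) = 24$)
$15 \left(7 + r{\left(3,-3 \right)}\right) Y = 15 \left(7 - 9 \left(-3\right)\right) 24 = 15 \left(7 + 27\right) 24 = 15 \cdot 34 \cdot 24 = 510 \cdot 24 = 12240$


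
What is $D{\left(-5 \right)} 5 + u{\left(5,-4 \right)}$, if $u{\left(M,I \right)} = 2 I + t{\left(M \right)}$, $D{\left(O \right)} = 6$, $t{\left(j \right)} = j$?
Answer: $27$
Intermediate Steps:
$u{\left(M,I \right)} = M + 2 I$ ($u{\left(M,I \right)} = 2 I + M = M + 2 I$)
$D{\left(-5 \right)} 5 + u{\left(5,-4 \right)} = 6 \cdot 5 + \left(5 + 2 \left(-4\right)\right) = 30 + \left(5 - 8\right) = 30 - 3 = 27$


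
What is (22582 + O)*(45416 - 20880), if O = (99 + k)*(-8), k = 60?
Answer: 522862160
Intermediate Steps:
O = -1272 (O = (99 + 60)*(-8) = 159*(-8) = -1272)
(22582 + O)*(45416 - 20880) = (22582 - 1272)*(45416 - 20880) = 21310*24536 = 522862160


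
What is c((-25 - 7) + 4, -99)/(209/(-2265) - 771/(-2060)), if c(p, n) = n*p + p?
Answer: 512129184/52631 ≈ 9730.6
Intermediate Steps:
c(p, n) = p + n*p
c((-25 - 7) + 4, -99)/(209/(-2265) - 771/(-2060)) = (((-25 - 7) + 4)*(1 - 99))/(209/(-2265) - 771/(-2060)) = ((-32 + 4)*(-98))/(209*(-1/2265) - 771*(-1/2060)) = (-28*(-98))/(-209/2265 + 771/2060) = 2744/(52631/186636) = 2744*(186636/52631) = 512129184/52631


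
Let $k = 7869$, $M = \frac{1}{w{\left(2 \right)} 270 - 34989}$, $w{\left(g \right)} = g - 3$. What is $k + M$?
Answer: $\frac{277453070}{35259} \approx 7869.0$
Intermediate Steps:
$w{\left(g \right)} = -3 + g$
$M = - \frac{1}{35259}$ ($M = \frac{1}{\left(-3 + 2\right) 270 - 34989} = \frac{1}{\left(-1\right) 270 - 34989} = \frac{1}{-270 - 34989} = \frac{1}{-35259} = - \frac{1}{35259} \approx -2.8362 \cdot 10^{-5}$)
$k + M = 7869 - \frac{1}{35259} = \frac{277453070}{35259}$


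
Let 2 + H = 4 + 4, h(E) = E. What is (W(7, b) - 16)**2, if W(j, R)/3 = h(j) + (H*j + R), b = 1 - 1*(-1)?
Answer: 18769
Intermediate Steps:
b = 2 (b = 1 + 1 = 2)
H = 6 (H = -2 + (4 + 4) = -2 + 8 = 6)
W(j, R) = 3*R + 21*j (W(j, R) = 3*(j + (6*j + R)) = 3*(j + (R + 6*j)) = 3*(R + 7*j) = 3*R + 21*j)
(W(7, b) - 16)**2 = ((3*2 + 21*7) - 16)**2 = ((6 + 147) - 16)**2 = (153 - 16)**2 = 137**2 = 18769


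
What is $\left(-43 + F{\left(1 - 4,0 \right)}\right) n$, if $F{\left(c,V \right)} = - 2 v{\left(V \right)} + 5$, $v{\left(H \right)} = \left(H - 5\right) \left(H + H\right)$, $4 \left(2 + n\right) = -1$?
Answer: $\frac{171}{2} \approx 85.5$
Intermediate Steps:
$n = - \frac{9}{4}$ ($n = -2 + \frac{1}{4} \left(-1\right) = -2 - \frac{1}{4} = - \frac{9}{4} \approx -2.25$)
$v{\left(H \right)} = 2 H \left(-5 + H\right)$ ($v{\left(H \right)} = \left(-5 + H\right) 2 H = 2 H \left(-5 + H\right)$)
$F{\left(c,V \right)} = 5 - 4 V \left(-5 + V\right)$ ($F{\left(c,V \right)} = - 2 \cdot 2 V \left(-5 + V\right) + 5 = - 4 V \left(-5 + V\right) + 5 = 5 - 4 V \left(-5 + V\right)$)
$\left(-43 + F{\left(1 - 4,0 \right)}\right) n = \left(-43 + \left(5 - 0 \left(-5 + 0\right)\right)\right) \left(- \frac{9}{4}\right) = \left(-43 + \left(5 - 0 \left(-5\right)\right)\right) \left(- \frac{9}{4}\right) = \left(-43 + \left(5 + 0\right)\right) \left(- \frac{9}{4}\right) = \left(-43 + 5\right) \left(- \frac{9}{4}\right) = \left(-38\right) \left(- \frac{9}{4}\right) = \frac{171}{2}$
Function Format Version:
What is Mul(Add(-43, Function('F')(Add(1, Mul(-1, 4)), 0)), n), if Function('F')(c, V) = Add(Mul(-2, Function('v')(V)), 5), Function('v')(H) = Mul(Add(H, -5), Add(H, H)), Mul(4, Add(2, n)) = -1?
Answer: Rational(171, 2) ≈ 85.500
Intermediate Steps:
n = Rational(-9, 4) (n = Add(-2, Mul(Rational(1, 4), -1)) = Add(-2, Rational(-1, 4)) = Rational(-9, 4) ≈ -2.2500)
Function('v')(H) = Mul(2, H, Add(-5, H)) (Function('v')(H) = Mul(Add(-5, H), Mul(2, H)) = Mul(2, H, Add(-5, H)))
Function('F')(c, V) = Add(5, Mul(-4, V, Add(-5, V))) (Function('F')(c, V) = Add(Mul(-2, Mul(2, V, Add(-5, V))), 5) = Add(Mul(-4, V, Add(-5, V)), 5) = Add(5, Mul(-4, V, Add(-5, V))))
Mul(Add(-43, Function('F')(Add(1, Mul(-1, 4)), 0)), n) = Mul(Add(-43, Add(5, Mul(-4, 0, Add(-5, 0)))), Rational(-9, 4)) = Mul(Add(-43, Add(5, Mul(-4, 0, -5))), Rational(-9, 4)) = Mul(Add(-43, Add(5, 0)), Rational(-9, 4)) = Mul(Add(-43, 5), Rational(-9, 4)) = Mul(-38, Rational(-9, 4)) = Rational(171, 2)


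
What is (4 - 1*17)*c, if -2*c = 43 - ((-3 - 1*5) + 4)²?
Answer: 351/2 ≈ 175.50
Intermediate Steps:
c = -27/2 (c = -(43 - ((-3 - 1*5) + 4)²)/2 = -(43 - ((-3 - 5) + 4)²)/2 = -(43 - (-8 + 4)²)/2 = -(43 - 1*(-4)²)/2 = -(43 - 1*16)/2 = -(43 - 16)/2 = -½*27 = -27/2 ≈ -13.500)
(4 - 1*17)*c = (4 - 1*17)*(-27/2) = (4 - 17)*(-27/2) = -13*(-27/2) = 351/2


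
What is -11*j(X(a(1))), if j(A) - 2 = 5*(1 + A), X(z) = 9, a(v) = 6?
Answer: -572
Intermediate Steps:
j(A) = 7 + 5*A (j(A) = 2 + 5*(1 + A) = 2 + (5 + 5*A) = 7 + 5*A)
-11*j(X(a(1))) = -11*(7 + 5*9) = -11*(7 + 45) = -11*52 = -572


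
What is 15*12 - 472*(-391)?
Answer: 184732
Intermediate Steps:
15*12 - 472*(-391) = 180 + 184552 = 184732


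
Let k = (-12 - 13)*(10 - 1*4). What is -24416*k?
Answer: 3662400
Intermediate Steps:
k = -150 (k = -25*(10 - 4) = -25*6 = -150)
-24416*k = -24416*(-150) = 3662400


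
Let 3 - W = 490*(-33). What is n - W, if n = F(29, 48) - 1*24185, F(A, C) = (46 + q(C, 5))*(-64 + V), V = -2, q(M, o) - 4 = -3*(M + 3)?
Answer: -33560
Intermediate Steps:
q(M, o) = -5 - 3*M (q(M, o) = 4 - 3*(M + 3) = 4 - 3*(3 + M) = 4 + (-9 - 3*M) = -5 - 3*M)
W = 16173 (W = 3 - 490*(-33) = 3 - 1*(-16170) = 3 + 16170 = 16173)
F(A, C) = -2706 + 198*C (F(A, C) = (46 + (-5 - 3*C))*(-64 - 2) = (41 - 3*C)*(-66) = -2706 + 198*C)
n = -17387 (n = (-2706 + 198*48) - 1*24185 = (-2706 + 9504) - 24185 = 6798 - 24185 = -17387)
n - W = -17387 - 1*16173 = -17387 - 16173 = -33560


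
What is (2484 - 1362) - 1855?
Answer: -733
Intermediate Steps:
(2484 - 1362) - 1855 = 1122 - 1855 = -733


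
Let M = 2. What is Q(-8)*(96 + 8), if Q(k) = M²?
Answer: 416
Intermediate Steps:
Q(k) = 4 (Q(k) = 2² = 4)
Q(-8)*(96 + 8) = 4*(96 + 8) = 4*104 = 416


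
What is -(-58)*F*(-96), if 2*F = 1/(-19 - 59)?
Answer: 464/13 ≈ 35.692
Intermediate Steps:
F = -1/156 (F = 1/(2*(-19 - 59)) = (½)/(-78) = (½)*(-1/78) = -1/156 ≈ -0.0064103)
-(-58)*F*(-96) = -(-58)*(-1)/156*(-96) = -58*1/156*(-96) = -29/78*(-96) = 464/13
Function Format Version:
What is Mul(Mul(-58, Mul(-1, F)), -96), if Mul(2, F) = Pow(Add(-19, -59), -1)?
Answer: Rational(464, 13) ≈ 35.692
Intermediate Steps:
F = Rational(-1, 156) (F = Mul(Rational(1, 2), Pow(Add(-19, -59), -1)) = Mul(Rational(1, 2), Pow(-78, -1)) = Mul(Rational(1, 2), Rational(-1, 78)) = Rational(-1, 156) ≈ -0.0064103)
Mul(Mul(-58, Mul(-1, F)), -96) = Mul(Mul(-58, Mul(-1, Rational(-1, 156))), -96) = Mul(Mul(-58, Rational(1, 156)), -96) = Mul(Rational(-29, 78), -96) = Rational(464, 13)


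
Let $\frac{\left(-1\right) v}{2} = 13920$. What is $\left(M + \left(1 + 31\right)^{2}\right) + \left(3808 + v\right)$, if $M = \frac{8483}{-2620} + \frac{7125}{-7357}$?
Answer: $- \frac{443568099651}{19275340} \approx -23012.0$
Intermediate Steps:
$v = -27840$ ($v = \left(-2\right) 13920 = -27840$)
$M = - \frac{81076931}{19275340}$ ($M = 8483 \left(- \frac{1}{2620}\right) + 7125 \left(- \frac{1}{7357}\right) = - \frac{8483}{2620} - \frac{7125}{7357} = - \frac{81076931}{19275340} \approx -4.2063$)
$\left(M + \left(1 + 31\right)^{2}\right) + \left(3808 + v\right) = \left(- \frac{81076931}{19275340} + \left(1 + 31\right)^{2}\right) + \left(3808 - 27840\right) = \left(- \frac{81076931}{19275340} + 32^{2}\right) - 24032 = \left(- \frac{81076931}{19275340} + 1024\right) - 24032 = \frac{19656871229}{19275340} - 24032 = - \frac{443568099651}{19275340}$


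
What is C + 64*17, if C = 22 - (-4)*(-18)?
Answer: 1038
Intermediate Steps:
C = -50 (C = 22 - 1*72 = 22 - 72 = -50)
C + 64*17 = -50 + 64*17 = -50 + 1088 = 1038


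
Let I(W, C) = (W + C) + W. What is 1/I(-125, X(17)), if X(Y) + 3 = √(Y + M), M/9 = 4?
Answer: -253/63956 - √53/63956 ≈ -0.0040697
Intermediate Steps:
M = 36 (M = 9*4 = 36)
X(Y) = -3 + √(36 + Y) (X(Y) = -3 + √(Y + 36) = -3 + √(36 + Y))
I(W, C) = C + 2*W (I(W, C) = (C + W) + W = C + 2*W)
1/I(-125, X(17)) = 1/((-3 + √(36 + 17)) + 2*(-125)) = 1/((-3 + √53) - 250) = 1/(-253 + √53)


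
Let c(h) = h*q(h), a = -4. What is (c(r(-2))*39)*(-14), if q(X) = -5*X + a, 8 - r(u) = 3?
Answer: 79170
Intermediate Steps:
r(u) = 5 (r(u) = 8 - 1*3 = 8 - 3 = 5)
q(X) = -4 - 5*X (q(X) = -5*X - 4 = -4 - 5*X)
c(h) = h*(-4 - 5*h)
(c(r(-2))*39)*(-14) = (-1*5*(4 + 5*5)*39)*(-14) = (-1*5*(4 + 25)*39)*(-14) = (-1*5*29*39)*(-14) = -145*39*(-14) = -5655*(-14) = 79170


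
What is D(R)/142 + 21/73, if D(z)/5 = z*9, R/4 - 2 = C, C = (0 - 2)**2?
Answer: 40911/5183 ≈ 7.8933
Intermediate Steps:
C = 4 (C = (-2)**2 = 4)
R = 24 (R = 8 + 4*4 = 8 + 16 = 24)
D(z) = 45*z (D(z) = 5*(z*9) = 5*(9*z) = 45*z)
D(R)/142 + 21/73 = (45*24)/142 + 21/73 = 1080*(1/142) + 21*(1/73) = 540/71 + 21/73 = 40911/5183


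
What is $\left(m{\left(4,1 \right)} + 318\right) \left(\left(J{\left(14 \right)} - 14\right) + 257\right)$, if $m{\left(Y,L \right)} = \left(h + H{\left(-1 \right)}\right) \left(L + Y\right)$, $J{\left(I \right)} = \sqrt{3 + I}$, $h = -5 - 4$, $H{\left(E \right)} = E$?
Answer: $65124 + 268 \sqrt{17} \approx 66229.0$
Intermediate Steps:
$h = -9$
$m{\left(Y,L \right)} = - 10 L - 10 Y$ ($m{\left(Y,L \right)} = \left(-9 - 1\right) \left(L + Y\right) = - 10 \left(L + Y\right) = - 10 L - 10 Y$)
$\left(m{\left(4,1 \right)} + 318\right) \left(\left(J{\left(14 \right)} - 14\right) + 257\right) = \left(\left(\left(-10\right) 1 - 40\right) + 318\right) \left(\left(\sqrt{3 + 14} - 14\right) + 257\right) = \left(\left(-10 - 40\right) + 318\right) \left(\left(\sqrt{17} - 14\right) + 257\right) = \left(-50 + 318\right) \left(\left(-14 + \sqrt{17}\right) + 257\right) = 268 \left(243 + \sqrt{17}\right) = 65124 + 268 \sqrt{17}$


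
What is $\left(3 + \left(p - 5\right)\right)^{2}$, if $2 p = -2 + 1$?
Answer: $\frac{25}{4} \approx 6.25$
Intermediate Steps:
$p = - \frac{1}{2}$ ($p = \frac{-2 + 1}{2} = \frac{1}{2} \left(-1\right) = - \frac{1}{2} \approx -0.5$)
$\left(3 + \left(p - 5\right)\right)^{2} = \left(3 - \frac{11}{2}\right)^{2} = \left(- \frac{5}{2}\right)^{2} = \frac{25}{4}$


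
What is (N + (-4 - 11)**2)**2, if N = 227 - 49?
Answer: 162409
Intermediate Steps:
N = 178
(N + (-4 - 11)**2)**2 = (178 + (-4 - 11)**2)**2 = (178 + (-15)**2)**2 = (178 + 225)**2 = 403**2 = 162409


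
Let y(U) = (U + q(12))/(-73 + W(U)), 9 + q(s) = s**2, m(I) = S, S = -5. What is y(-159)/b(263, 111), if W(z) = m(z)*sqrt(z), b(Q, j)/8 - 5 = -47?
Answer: I/(14*(-73*I + 5*sqrt(159))) ≈ -0.00056043 + 0.00048403*I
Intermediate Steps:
m(I) = -5
b(Q, j) = -336 (b(Q, j) = 40 + 8*(-47) = 40 - 376 = -336)
W(z) = -5*sqrt(z)
q(s) = -9 + s**2
y(U) = (135 + U)/(-73 - 5*sqrt(U)) (y(U) = (U + (-9 + 12**2))/(-73 - 5*sqrt(U)) = (U + (-9 + 144))/(-73 - 5*sqrt(U)) = (U + 135)/(-73 - 5*sqrt(U)) = (135 + U)/(-73 - 5*sqrt(U)))
y(-159)/b(263, 111) = ((135 - 159)/(-73 - 5*I*sqrt(159)))/(-336) = (-24/(-73 - 5*I*sqrt(159)))*(-1/336) = -24/(-73 - 5*I*sqrt(159))*(-1/336) = 1/(14*(-73 - 5*I*sqrt(159)))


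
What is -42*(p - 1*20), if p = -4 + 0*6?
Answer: 1008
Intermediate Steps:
p = -4 (p = -4 + 0 = -4)
-42*(p - 1*20) = -42*(-4 - 1*20) = -42*(-4 - 20) = -42*(-24) = 1008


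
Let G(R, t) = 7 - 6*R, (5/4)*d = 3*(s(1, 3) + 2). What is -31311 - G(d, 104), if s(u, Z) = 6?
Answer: -156014/5 ≈ -31203.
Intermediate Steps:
d = 96/5 (d = 4*(3*(6 + 2))/5 = 4*(3*8)/5 = (4/5)*24 = 96/5 ≈ 19.200)
-31311 - G(d, 104) = -31311 - (7 - 6*96/5) = -31311 - (7 - 576/5) = -31311 - 1*(-541/5) = -31311 + 541/5 = -156014/5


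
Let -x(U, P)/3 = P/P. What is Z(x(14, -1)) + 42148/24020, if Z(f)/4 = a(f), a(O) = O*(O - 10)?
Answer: 947317/6005 ≈ 157.75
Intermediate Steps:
a(O) = O*(-10 + O)
x(U, P) = -3 (x(U, P) = -3*P/P = -3*1 = -3)
Z(f) = 4*f*(-10 + f) (Z(f) = 4*(f*(-10 + f)) = 4*f*(-10 + f))
Z(x(14, -1)) + 42148/24020 = 4*(-3)*(-10 - 3) + 42148/24020 = 4*(-3)*(-13) + 42148*(1/24020) = 156 + 10537/6005 = 947317/6005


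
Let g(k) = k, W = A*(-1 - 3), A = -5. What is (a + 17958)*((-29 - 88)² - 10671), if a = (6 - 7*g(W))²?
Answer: 108388452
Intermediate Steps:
W = 20 (W = -5*(-1 - 3) = -5*(-4) = 20)
a = 17956 (a = (6 - 7*20)² = (6 - 140)² = (-134)² = 17956)
(a + 17958)*((-29 - 88)² - 10671) = (17956 + 17958)*((-29 - 88)² - 10671) = 35914*((-117)² - 10671) = 35914*(13689 - 10671) = 35914*3018 = 108388452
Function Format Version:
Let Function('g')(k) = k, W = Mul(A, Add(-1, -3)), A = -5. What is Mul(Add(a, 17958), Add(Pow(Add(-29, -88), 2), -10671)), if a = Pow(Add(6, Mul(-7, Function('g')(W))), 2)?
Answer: 108388452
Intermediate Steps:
W = 20 (W = Mul(-5, Add(-1, -3)) = Mul(-5, -4) = 20)
a = 17956 (a = Pow(Add(6, Mul(-7, 20)), 2) = Pow(Add(6, -140), 2) = Pow(-134, 2) = 17956)
Mul(Add(a, 17958), Add(Pow(Add(-29, -88), 2), -10671)) = Mul(Add(17956, 17958), Add(Pow(Add(-29, -88), 2), -10671)) = Mul(35914, Add(Pow(-117, 2), -10671)) = Mul(35914, Add(13689, -10671)) = Mul(35914, 3018) = 108388452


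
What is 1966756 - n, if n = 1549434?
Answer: 417322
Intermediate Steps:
1966756 - n = 1966756 - 1*1549434 = 1966756 - 1549434 = 417322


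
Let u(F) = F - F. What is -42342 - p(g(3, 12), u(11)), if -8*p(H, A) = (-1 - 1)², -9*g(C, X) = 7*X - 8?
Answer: -84683/2 ≈ -42342.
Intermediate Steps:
u(F) = 0
g(C, X) = 8/9 - 7*X/9 (g(C, X) = -(7*X - 8)/9 = -(-8 + 7*X)/9 = 8/9 - 7*X/9)
p(H, A) = -½ (p(H, A) = -(-1 - 1)²/8 = -⅛*(-2)² = -⅛*4 = -½)
-42342 - p(g(3, 12), u(11)) = -42342 - 1*(-½) = -42342 + ½ = -84683/2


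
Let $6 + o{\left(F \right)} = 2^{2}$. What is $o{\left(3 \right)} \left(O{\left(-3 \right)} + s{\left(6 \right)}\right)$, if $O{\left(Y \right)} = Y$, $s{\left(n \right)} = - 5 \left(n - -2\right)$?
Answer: $86$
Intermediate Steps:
$o{\left(F \right)} = -2$ ($o{\left(F \right)} = -6 + 2^{2} = -6 + 4 = -2$)
$s{\left(n \right)} = -10 - 5 n$ ($s{\left(n \right)} = - 5 \left(n + 2\right) = - 5 \left(2 + n\right) = -10 - 5 n$)
$o{\left(3 \right)} \left(O{\left(-3 \right)} + s{\left(6 \right)}\right) = - 2 \left(-3 - 40\right) = \left(-2\right) \left(-43\right) = 86$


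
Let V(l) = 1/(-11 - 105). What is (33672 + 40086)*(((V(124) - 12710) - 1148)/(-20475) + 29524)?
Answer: 41049288986057/18850 ≈ 2.1777e+9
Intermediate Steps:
V(l) = -1/116 (V(l) = 1/(-116) = -1/116)
(33672 + 40086)*(((V(124) - 12710) - 1148)/(-20475) + 29524) = (33672 + 40086)*(((-1/116 - 12710) - 1148)/(-20475) + 29524) = 73758*((-1474361/116 - 1148)*(-1/20475) + 29524) = 73758*(-1607529/116*(-1/20475) + 29524) = 73758*(76549/113100 + 29524) = 73758*(3339240949/113100) = 41049288986057/18850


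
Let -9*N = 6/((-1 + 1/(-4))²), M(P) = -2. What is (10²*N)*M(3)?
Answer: 256/3 ≈ 85.333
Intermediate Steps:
N = -32/75 (N = -2/(3*((-1 + 1/(-4))²)) = -2/(3*((-1 + 1*(-¼))²)) = -2/(3*((-1 - ¼)²)) = -2/(3*((-5/4)²)) = -2/(3*25/16) = -2*16/(3*25) = -⅑*96/25 = -32/75 ≈ -0.42667)
(10²*N)*M(3) = (10²*(-32/75))*(-2) = (100*(-32/75))*(-2) = -128/3*(-2) = 256/3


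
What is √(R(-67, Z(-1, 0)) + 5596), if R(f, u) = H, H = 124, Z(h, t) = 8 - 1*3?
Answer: 2*√1430 ≈ 75.631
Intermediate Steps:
Z(h, t) = 5 (Z(h, t) = 8 - 3 = 5)
R(f, u) = 124
√(R(-67, Z(-1, 0)) + 5596) = √(124 + 5596) = √5720 = 2*√1430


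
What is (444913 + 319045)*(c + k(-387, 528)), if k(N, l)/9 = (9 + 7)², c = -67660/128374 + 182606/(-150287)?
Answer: 16966487742866252552/9646471669 ≈ 1.7588e+9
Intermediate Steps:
c = -16805140532/9646471669 (c = -67660*1/128374 + 182606*(-1/150287) = -33830/64187 - 182606/150287 = -16805140532/9646471669 ≈ -1.7421)
k(N, l) = 2304 (k(N, l) = 9*(9 + 7)² = 9*16² = 9*256 = 2304)
(444913 + 319045)*(c + k(-387, 528)) = (444913 + 319045)*(-16805140532/9646471669 + 2304) = 763958*(22208665584844/9646471669) = 16966487742866252552/9646471669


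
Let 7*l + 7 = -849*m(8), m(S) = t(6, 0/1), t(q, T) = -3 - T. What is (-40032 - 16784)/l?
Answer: -99428/635 ≈ -156.58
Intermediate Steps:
m(S) = -3 (m(S) = -3 - 0/1 = -3 - 0 = -3 - 1*0 = -3 + 0 = -3)
l = 2540/7 (l = -1 + (-849*(-3))/7 = -1 + (⅐)*2547 = -1 + 2547/7 = 2540/7 ≈ 362.86)
(-40032 - 16784)/l = (-40032 - 16784)/(2540/7) = -56816*7/2540 = -99428/635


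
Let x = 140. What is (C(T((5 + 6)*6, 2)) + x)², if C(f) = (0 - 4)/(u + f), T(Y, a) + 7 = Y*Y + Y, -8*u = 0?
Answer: 382042665216/19492225 ≈ 19600.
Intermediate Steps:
u = 0 (u = -⅛*0 = 0)
T(Y, a) = -7 + Y + Y² (T(Y, a) = -7 + (Y*Y + Y) = -7 + (Y² + Y) = -7 + (Y + Y²) = -7 + Y + Y²)
C(f) = -4/f (C(f) = (0 - 4)/(0 + f) = -4/f)
(C(T((5 + 6)*6, 2)) + x)² = (-4/(-7 + (5 + 6)*6 + ((5 + 6)*6)²) + 140)² = (-4/(-7 + 11*6 + (11*6)²) + 140)² = (-4/(-7 + 66 + 66²) + 140)² = (-4/(-7 + 66 + 4356) + 140)² = (-4/4415 + 140)² = (618096/4415)² = 382042665216/19492225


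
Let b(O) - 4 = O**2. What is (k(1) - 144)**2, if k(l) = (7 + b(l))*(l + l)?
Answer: 14400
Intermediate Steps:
b(O) = 4 + O**2
k(l) = 2*l*(11 + l**2) (k(l) = (7 + (4 + l**2))*(l + l) = (11 + l**2)*(2*l) = 2*l*(11 + l**2))
(k(1) - 144)**2 = (2*1*(11 + 1**2) - 144)**2 = (2*1*(11 + 1) - 144)**2 = (2*1*12 - 144)**2 = (24 - 144)**2 = (-120)**2 = 14400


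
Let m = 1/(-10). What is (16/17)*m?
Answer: -8/85 ≈ -0.094118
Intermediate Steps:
m = -⅒ ≈ -0.10000
(16/17)*m = (16/17)*(-⅒) = -8/85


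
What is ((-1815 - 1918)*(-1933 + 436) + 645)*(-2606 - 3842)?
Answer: -36037523808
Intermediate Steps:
((-1815 - 1918)*(-1933 + 436) + 645)*(-2606 - 3842) = (-3733*(-1497) + 645)*(-6448) = (5588301 + 645)*(-6448) = 5588946*(-6448) = -36037523808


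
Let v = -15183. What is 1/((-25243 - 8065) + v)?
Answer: -1/48491 ≈ -2.0622e-5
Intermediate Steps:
1/((-25243 - 8065) + v) = 1/((-25243 - 8065) - 15183) = 1/(-33308 - 15183) = 1/(-48491) = -1/48491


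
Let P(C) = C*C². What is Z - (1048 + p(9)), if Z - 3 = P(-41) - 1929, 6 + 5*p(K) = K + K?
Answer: -359487/5 ≈ -71897.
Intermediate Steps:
p(K) = -6/5 + 2*K/5 (p(K) = -6/5 + (K + K)/5 = -6/5 + (2*K)/5 = -6/5 + 2*K/5)
P(C) = C³
Z = -70847 (Z = 3 + ((-41)³ - 1929) = 3 + (-68921 - 1929) = 3 - 70850 = -70847)
Z - (1048 + p(9)) = -70847 - (1048 + (-6/5 + (⅖)*9)) = -70847 - (1048 + (-6/5 + 18/5)) = -70847 - (1048 + 12/5) = -70847 - 1*5252/5 = -70847 - 5252/5 = -359487/5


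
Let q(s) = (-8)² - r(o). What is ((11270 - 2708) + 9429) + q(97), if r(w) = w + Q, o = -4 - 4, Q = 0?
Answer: 18063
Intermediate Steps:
o = -8
r(w) = w (r(w) = w + 0 = w)
q(s) = 72 (q(s) = (-8)² - 1*(-8) = 64 + 8 = 72)
((11270 - 2708) + 9429) + q(97) = ((11270 - 2708) + 9429) + 72 = (8562 + 9429) + 72 = 17991 + 72 = 18063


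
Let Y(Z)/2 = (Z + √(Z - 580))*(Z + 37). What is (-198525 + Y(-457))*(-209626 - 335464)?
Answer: -101035156950 + 457875600*I*√1037 ≈ -1.0104e+11 + 1.4745e+10*I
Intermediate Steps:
Y(Z) = 2*(37 + Z)*(Z + √(-580 + Z)) (Y(Z) = 2*((Z + √(Z - 580))*(Z + 37)) = 2*((Z + √(-580 + Z))*(37 + Z)) = 2*((37 + Z)*(Z + √(-580 + Z))) = 2*(37 + Z)*(Z + √(-580 + Z)))
(-198525 + Y(-457))*(-209626 - 335464) = (-198525 + (2*(-457)² + 74*(-457) + 74*√(-580 - 457) + 2*(-457)*√(-580 - 457)))*(-209626 - 335464) = (-198525 + (2*208849 - 33818 + 74*√(-1037) + 2*(-457)*√(-1037)))*(-545090) = (-198525 + (417698 - 33818 + 74*(I*√1037) + 2*(-457)*(I*√1037)))*(-545090) = (-198525 + (417698 - 33818 + 74*I*√1037 - 914*I*√1037))*(-545090) = (-198525 + (383880 - 840*I*√1037))*(-545090) = (185355 - 840*I*√1037)*(-545090) = -101035156950 + 457875600*I*√1037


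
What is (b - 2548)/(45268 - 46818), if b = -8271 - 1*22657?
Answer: 16738/775 ≈ 21.597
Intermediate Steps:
b = -30928 (b = -8271 - 22657 = -30928)
(b - 2548)/(45268 - 46818) = (-30928 - 2548)/(45268 - 46818) = -33476/(-1550) = -33476*(-1/1550) = 16738/775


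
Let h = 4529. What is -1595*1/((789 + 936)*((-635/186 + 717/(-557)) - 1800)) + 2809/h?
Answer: 60447959215029/97380862138595 ≈ 0.62074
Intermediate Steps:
-1595*1/((789 + 936)*((-635/186 + 717/(-557)) - 1800)) + 2809/h = -1595*1/((789 + 936)*((-635/186 + 717/(-557)) - 1800)) + 2809/4529 = -1595*1/(1725*((-635*1/186 + 717*(-1/557)) - 1800)) + 2809*(1/4529) = -1595*1/(1725*((-635/186 - 717/557) - 1800)) + 2809/4529 = -1595*1/(1725*(-487057/103602 - 1800)) + 2809/4529 = -1595/((-186970657/103602*1725)) + 2809/4529 = -1595/(-107508127775/34534) + 2809/4529 = -1595*(-34534/107508127775) + 2809/4529 = 11016346/21501625555 + 2809/4529 = 60447959215029/97380862138595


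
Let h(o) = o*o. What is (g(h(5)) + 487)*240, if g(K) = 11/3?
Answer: 117760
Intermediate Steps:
h(o) = o**2
g(K) = 11/3 (g(K) = 11*(1/3) = 11/3)
(g(h(5)) + 487)*240 = (11/3 + 487)*240 = (1472/3)*240 = 117760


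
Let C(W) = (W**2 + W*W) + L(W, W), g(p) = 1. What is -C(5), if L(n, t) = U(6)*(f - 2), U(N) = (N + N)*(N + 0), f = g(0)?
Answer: 22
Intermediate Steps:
f = 1
U(N) = 2*N**2 (U(N) = (2*N)*N = 2*N**2)
L(n, t) = -72 (L(n, t) = (2*6**2)*(1 - 2) = (2*36)*(-1) = 72*(-1) = -72)
C(W) = -72 + 2*W**2 (C(W) = (W**2 + W*W) - 72 = (W**2 + W**2) - 72 = 2*W**2 - 72 = -72 + 2*W**2)
-C(5) = -(-72 + 2*5**2) = -(-72 + 2*25) = -(-72 + 50) = -1*(-22) = 22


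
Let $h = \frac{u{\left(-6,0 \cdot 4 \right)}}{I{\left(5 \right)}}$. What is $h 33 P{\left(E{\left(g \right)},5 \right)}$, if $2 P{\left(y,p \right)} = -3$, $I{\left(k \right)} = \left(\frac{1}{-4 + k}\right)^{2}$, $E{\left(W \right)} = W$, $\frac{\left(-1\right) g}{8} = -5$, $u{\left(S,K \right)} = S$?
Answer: $297$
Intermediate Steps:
$g = 40$ ($g = \left(-8\right) \left(-5\right) = 40$)
$I{\left(k \right)} = \frac{1}{\left(-4 + k\right)^{2}}$
$P{\left(y,p \right)} = - \frac{3}{2}$ ($P{\left(y,p \right)} = \frac{1}{2} \left(-3\right) = - \frac{3}{2}$)
$h = -6$ ($h = - \frac{6}{\frac{1}{\left(-4 + 5\right)^{2}}} = - \frac{6}{1^{-2}} = - \frac{6}{1} = \left(-6\right) 1 = -6$)
$h 33 P{\left(E{\left(g \right)},5 \right)} = \left(-6\right) 33 \left(- \frac{3}{2}\right) = \left(-198\right) \left(- \frac{3}{2}\right) = 297$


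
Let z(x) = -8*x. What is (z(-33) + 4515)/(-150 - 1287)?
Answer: -1593/479 ≈ -3.3257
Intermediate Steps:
(z(-33) + 4515)/(-150 - 1287) = (-8*(-33) + 4515)/(-150 - 1287) = (264 + 4515)/(-1437) = 4779*(-1/1437) = -1593/479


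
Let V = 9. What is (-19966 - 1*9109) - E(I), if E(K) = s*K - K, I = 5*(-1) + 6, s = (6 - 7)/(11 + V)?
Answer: -581479/20 ≈ -29074.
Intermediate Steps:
s = -1/20 (s = (6 - 7)/(11 + 9) = -1/20 ≈ -0.050000)
I = 1 (I = -5 + 6 = 1)
E(K) = -21*K/20 (E(K) = -K/20 - K = -21*K/20)
(-19966 - 1*9109) - E(I) = (-19966 - 1*9109) - (-21)/20 = (-19966 - 9109) - 1*(-21/20) = -29075 + 21/20 = -581479/20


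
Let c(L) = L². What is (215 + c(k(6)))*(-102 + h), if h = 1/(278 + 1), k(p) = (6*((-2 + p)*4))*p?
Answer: -9447467887/279 ≈ -3.3862e+7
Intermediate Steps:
k(p) = p*(-48 + 24*p) (k(p) = (6*(-8 + 4*p))*p = (-48 + 24*p)*p = p*(-48 + 24*p))
h = 1/279 ≈ 0.0035842
(215 + c(k(6)))*(-102 + h) = (215 + (24*6*(-2 + 6))²)*(-102 + 1/279) = (215 + (24*6*4)²)*(-28457/279) = (215 + 576²)*(-28457/279) = (215 + 331776)*(-28457/279) = 331991*(-28457/279) = -9447467887/279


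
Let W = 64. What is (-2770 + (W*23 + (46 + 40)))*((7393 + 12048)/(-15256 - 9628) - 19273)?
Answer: 145321458219/6221 ≈ 2.3360e+7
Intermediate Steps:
(-2770 + (W*23 + (46 + 40)))*((7393 + 12048)/(-15256 - 9628) - 19273) = (-2770 + (64*23 + (46 + 40)))*((7393 + 12048)/(-15256 - 9628) - 19273) = (-2770 + (1472 + 86))*(19441/(-24884) - 19273) = (-2770 + 1558)*(19441*(-1/24884) - 19273) = -1212*(-19441/24884 - 19273) = -1212*(-479608773/24884) = 145321458219/6221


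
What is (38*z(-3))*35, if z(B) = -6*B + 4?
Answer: 29260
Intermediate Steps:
z(B) = 4 - 6*B
(38*z(-3))*35 = (38*(4 - 6*(-3)))*35 = (38*(4 + 18))*35 = (38*22)*35 = 836*35 = 29260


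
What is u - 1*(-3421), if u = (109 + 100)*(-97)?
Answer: -16852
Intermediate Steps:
u = -20273 (u = 209*(-97) = -20273)
u - 1*(-3421) = -20273 - 1*(-3421) = -20273 + 3421 = -16852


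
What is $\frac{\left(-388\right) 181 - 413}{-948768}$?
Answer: $\frac{23547}{316256} \approx 0.074455$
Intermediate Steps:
$\frac{\left(-388\right) 181 - 413}{-948768} = \left(-70228 - 413\right) \left(- \frac{1}{948768}\right) = \left(-70641\right) \left(- \frac{1}{948768}\right) = \frac{23547}{316256}$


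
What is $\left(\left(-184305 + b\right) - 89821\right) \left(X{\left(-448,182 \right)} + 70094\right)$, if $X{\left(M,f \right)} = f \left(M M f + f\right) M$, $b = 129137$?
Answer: $431831208945215274$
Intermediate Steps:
$X{\left(M,f \right)} = M f \left(f + f M^{2}\right)$ ($X{\left(M,f \right)} = f \left(M^{2} f + f\right) M = f \left(f M^{2} + f\right) M = f \left(f + f M^{2}\right) M = M f \left(f + f M^{2}\right)$)
$\left(\left(-184305 + b\right) - 89821\right) \left(X{\left(-448,182 \right)} + 70094\right) = \left(\left(-184305 + 129137\right) - 89821\right) \left(- 448 \cdot 182^{2} \left(1 + \left(-448\right)^{2}\right) + 70094\right) = \left(-55168 - 89821\right) \left(\left(-448\right) 33124 \left(1 + 200704\right) + 70094\right) = - 144989 \left(\left(-448\right) 33124 \cdot 200705 + 70094\right) = - 144989 \left(-2978372284160 + 70094\right) = \left(-144989\right) \left(-2978372214066\right) = 431831208945215274$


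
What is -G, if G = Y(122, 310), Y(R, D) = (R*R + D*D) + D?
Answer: -111294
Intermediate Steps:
Y(R, D) = D + D**2 + R**2 (Y(R, D) = (R**2 + D**2) + D = (D**2 + R**2) + D = D + D**2 + R**2)
G = 111294 (G = 310 + 310**2 + 122**2 = 310 + 96100 + 14884 = 111294)
-G = -1*111294 = -111294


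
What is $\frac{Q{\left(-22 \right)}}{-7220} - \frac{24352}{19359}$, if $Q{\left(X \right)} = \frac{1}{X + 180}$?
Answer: $- \frac{27779806879}{22083972840} \approx -1.2579$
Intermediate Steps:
$Q{\left(X \right)} = \frac{1}{180 + X}$
$\frac{Q{\left(-22 \right)}}{-7220} - \frac{24352}{19359} = \frac{1}{\left(180 - 22\right) \left(-7220\right)} - \frac{24352}{19359} = \frac{1}{158} \left(- \frac{1}{7220}\right) - \frac{24352}{19359} = - \frac{1}{1140760} - \frac{24352}{19359} = - \frac{27779806879}{22083972840}$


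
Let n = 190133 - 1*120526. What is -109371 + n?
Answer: -39764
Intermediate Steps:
n = 69607 (n = 190133 - 120526 = 69607)
-109371 + n = -109371 + 69607 = -39764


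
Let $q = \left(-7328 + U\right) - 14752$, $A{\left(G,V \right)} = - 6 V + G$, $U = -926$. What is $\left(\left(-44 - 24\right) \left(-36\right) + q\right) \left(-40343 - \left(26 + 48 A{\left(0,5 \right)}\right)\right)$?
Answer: $800302382$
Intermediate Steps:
$A{\left(G,V \right)} = G - 6 V$
$q = -23006$ ($q = \left(-7328 - 926\right) - 14752 = -8254 - 14752 = -23006$)
$\left(\left(-44 - 24\right) \left(-36\right) + q\right) \left(-40343 - \left(26 + 48 A{\left(0,5 \right)}\right)\right) = \left(\left(-44 - 24\right) \left(-36\right) - 23006\right) \left(-40343 - \left(26 + 48 \left(0 - 30\right)\right)\right) = \left(\left(-68\right) \left(-36\right) - 23006\right) \left(-40343 - \left(26 + 48 \left(0 - 30\right)\right)\right) = \left(2448 - 23006\right) \left(-40343 - -1414\right) = - 20558 \left(-40343 + \left(1440 - 26\right)\right) = - 20558 \left(-40343 + 1414\right) = \left(-20558\right) \left(-38929\right) = 800302382$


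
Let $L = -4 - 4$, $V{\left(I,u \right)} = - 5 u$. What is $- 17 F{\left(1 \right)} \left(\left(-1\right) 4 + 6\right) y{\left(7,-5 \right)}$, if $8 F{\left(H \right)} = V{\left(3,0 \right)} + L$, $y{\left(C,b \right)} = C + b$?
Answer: $68$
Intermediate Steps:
$L = -8$ ($L = -4 - 4 = -8$)
$F{\left(H \right)} = -1$ ($F{\left(H \right)} = \frac{\left(-5\right) 0 - 8}{8} = \frac{0 - 8}{8} = \frac{1}{8} \left(-8\right) = -1$)
$- 17 F{\left(1 \right)} \left(\left(-1\right) 4 + 6\right) y{\left(7,-5 \right)} = - 17 \left(- (\left(-1\right) 4 + 6)\right) \left(7 - 5\right) = - 17 \left(- (-4 + 6)\right) 2 = - 17 \left(\left(-1\right) 2\right) 2 = \left(-17\right) \left(-2\right) 2 = 34 \cdot 2 = 68$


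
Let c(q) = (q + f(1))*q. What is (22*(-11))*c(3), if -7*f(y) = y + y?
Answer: -13794/7 ≈ -1970.6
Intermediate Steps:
f(y) = -2*y/7 (f(y) = -(y + y)/7 = -2*y/7)
c(q) = q*(-2/7 + q) (c(q) = (q - 2/7*1)*q = (q - 2/7)*q = (-2/7 + q)*q = q*(-2/7 + q))
(22*(-11))*c(3) = (22*(-11))*((1/7)*3*(-2 + 7*3)) = -242*3*(-2 + 21)/7 = -242*3*19/7 = -242*57/7 = -13794/7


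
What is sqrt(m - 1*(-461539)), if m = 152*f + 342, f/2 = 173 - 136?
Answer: sqrt(473129) ≈ 687.84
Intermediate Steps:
f = 74 (f = 2*(173 - 136) = 2*37 = 74)
m = 11590 (m = 152*74 + 342 = 11248 + 342 = 11590)
sqrt(m - 1*(-461539)) = sqrt(11590 - 1*(-461539)) = sqrt(11590 + 461539) = sqrt(473129)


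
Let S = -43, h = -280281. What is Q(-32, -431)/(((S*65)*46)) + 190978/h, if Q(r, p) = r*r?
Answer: -12420524602/18017864085 ≈ -0.68935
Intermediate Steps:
Q(r, p) = r²
Q(-32, -431)/(((S*65)*46)) + 190978/h = (-32)²/((-43*65*46)) + 190978/(-280281) = 1024/((-2795*46)) + 190978*(-1/280281) = 1024/(-128570) - 190978/280281 = 1024*(-1/128570) - 190978/280281 = -512/64285 - 190978/280281 = -12420524602/18017864085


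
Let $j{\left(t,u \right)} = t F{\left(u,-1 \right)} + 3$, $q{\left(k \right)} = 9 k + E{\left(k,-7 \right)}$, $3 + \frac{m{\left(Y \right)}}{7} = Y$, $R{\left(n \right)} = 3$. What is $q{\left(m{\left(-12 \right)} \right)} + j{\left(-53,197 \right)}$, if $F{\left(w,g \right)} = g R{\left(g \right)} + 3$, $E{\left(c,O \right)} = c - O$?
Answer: $-1040$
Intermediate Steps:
$m{\left(Y \right)} = -21 + 7 Y$
$F{\left(w,g \right)} = 3 + 3 g$ ($F{\left(w,g \right)} = g 3 + 3 = 3 g + 3 = 3 + 3 g$)
$q{\left(k \right)} = 7 + 10 k$ ($q{\left(k \right)} = 9 k + \left(k - -7\right) = 9 k + \left(k + 7\right) = 9 k + \left(7 + k\right) = 7 + 10 k$)
$j{\left(t,u \right)} = 3$ ($j{\left(t,u \right)} = t \left(3 + 3 \left(-1\right)\right) + 3 = t \left(3 - 3\right) + 3 = t 0 + 3 = 0 + 3 = 3$)
$q{\left(m{\left(-12 \right)} \right)} + j{\left(-53,197 \right)} = \left(7 + 10 \left(-21 + 7 \left(-12\right)\right)\right) + 3 = \left(7 + 10 \left(-21 - 84\right)\right) + 3 = \left(7 + 10 \left(-105\right)\right) + 3 = \left(7 - 1050\right) + 3 = -1043 + 3 = -1040$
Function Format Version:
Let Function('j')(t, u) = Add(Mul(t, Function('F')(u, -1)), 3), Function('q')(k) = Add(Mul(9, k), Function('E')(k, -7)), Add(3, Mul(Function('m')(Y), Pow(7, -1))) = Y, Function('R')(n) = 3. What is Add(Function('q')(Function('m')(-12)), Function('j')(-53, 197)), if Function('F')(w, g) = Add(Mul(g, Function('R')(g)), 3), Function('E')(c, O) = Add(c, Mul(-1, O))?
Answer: -1040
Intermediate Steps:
Function('m')(Y) = Add(-21, Mul(7, Y))
Function('F')(w, g) = Add(3, Mul(3, g)) (Function('F')(w, g) = Add(Mul(g, 3), 3) = Add(Mul(3, g), 3) = Add(3, Mul(3, g)))
Function('q')(k) = Add(7, Mul(10, k)) (Function('q')(k) = Add(Mul(9, k), Add(k, Mul(-1, -7))) = Add(Mul(9, k), Add(k, 7)) = Add(Mul(9, k), Add(7, k)) = Add(7, Mul(10, k)))
Function('j')(t, u) = 3 (Function('j')(t, u) = Add(Mul(t, Add(3, Mul(3, -1))), 3) = Add(Mul(t, Add(3, -3)), 3) = Add(Mul(t, 0), 3) = Add(0, 3) = 3)
Add(Function('q')(Function('m')(-12)), Function('j')(-53, 197)) = Add(Add(7, Mul(10, Add(-21, Mul(7, -12)))), 3) = Add(Add(7, Mul(10, Add(-21, -84))), 3) = Add(Add(7, Mul(10, -105)), 3) = Add(Add(7, -1050), 3) = Add(-1043, 3) = -1040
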